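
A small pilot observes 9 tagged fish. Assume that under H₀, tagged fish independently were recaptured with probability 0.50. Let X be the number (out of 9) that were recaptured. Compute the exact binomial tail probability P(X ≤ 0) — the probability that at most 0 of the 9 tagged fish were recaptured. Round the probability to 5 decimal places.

X is binomial with n = 9 and p = 0.50.
P(X ≤ 0) = C(9,0)·0.50^0·0.50^9.
= 0.001953 = 0.00195.

P = 0.00195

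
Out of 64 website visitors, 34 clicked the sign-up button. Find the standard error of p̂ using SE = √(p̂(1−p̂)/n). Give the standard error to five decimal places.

SE = 0.06238

p̂ = 34/64 = 0.53125.
p̂(1−p̂) = 0.249023.
SE = √(0.249023/64) = 0.06238.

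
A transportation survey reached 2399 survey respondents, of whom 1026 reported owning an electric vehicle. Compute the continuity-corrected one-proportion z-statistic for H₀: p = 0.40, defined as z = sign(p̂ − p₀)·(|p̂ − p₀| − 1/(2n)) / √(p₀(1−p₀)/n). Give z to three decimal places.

z = 2.746

p̂ = 1026/2399 = 0.42768. p̂ − p₀ = 0.027678.
Continuity correction 1/(2n) = 1/4798 = 0.000208.
Corrected numerator: |0.027678| − 0.000208 = 0.027470.
Under H₀, SE = √(p₀(1−p₀)/n) = √(0.40·0.60/2399) = √0.000100042 = 0.010002.
z = +0.027470/0.010002 = 2.746.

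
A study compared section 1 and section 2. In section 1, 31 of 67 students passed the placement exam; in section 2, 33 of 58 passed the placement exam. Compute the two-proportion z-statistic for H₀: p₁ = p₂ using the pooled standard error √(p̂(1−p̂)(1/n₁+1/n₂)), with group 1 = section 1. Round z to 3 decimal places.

Sample proportions: p̂₁ = 31/67 = 0.46269 and p̂₂ = 33/58 = 0.56897.
Pooled p̂ = (31+33)/(67+58) = 64/125 = 0.51200.
SE = √[p̂(1−p̂)(1/n₁+1/n₂)] = √[0.51200·0.48800·(1/67+1/58)] ≈ 0.089650.
z = (p̂₁ − p̂₂)/SE = (0.46269 − 0.56897)/0.089650 = -0.10628/0.089650 = -1.185.

z = -1.185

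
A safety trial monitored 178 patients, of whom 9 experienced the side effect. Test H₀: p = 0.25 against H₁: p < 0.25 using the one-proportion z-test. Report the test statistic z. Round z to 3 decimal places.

z = -6.145

p̂ = 9/178 = 0.05056.
SE₀ = √(0.25·0.75/178) = 0.032456.
Test statistic: z = -0.19944/0.032456 = -6.145.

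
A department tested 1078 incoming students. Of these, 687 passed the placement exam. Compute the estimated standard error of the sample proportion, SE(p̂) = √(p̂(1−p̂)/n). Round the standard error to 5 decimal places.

SE = 0.01464

With x = 687 successes in n = 1078, p̂ = 0.63729.
p̂(1−p̂) = 0.63729·0.36271 = 0.231151.
SE = √(0.231151/1078) = 0.01464.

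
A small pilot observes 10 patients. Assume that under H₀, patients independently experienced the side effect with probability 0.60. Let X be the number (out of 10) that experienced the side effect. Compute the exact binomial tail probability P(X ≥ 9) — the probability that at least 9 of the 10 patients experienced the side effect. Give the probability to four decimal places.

P = 0.0464

X is binomial with n = 10 and p = 0.60.
P(X ≥ 9) = C(10,9)·0.60^9·0.40^1 + C(10,10)·0.60^10·0.40^0.
= 0.040311 + 0.006047 = 0.0464.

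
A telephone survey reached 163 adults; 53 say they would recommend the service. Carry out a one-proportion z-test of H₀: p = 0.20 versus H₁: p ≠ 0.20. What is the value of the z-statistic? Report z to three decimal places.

z = 3.995

The sample proportion is 53/163 = 0.32515.
Null standard error: √(0.20·0.80/163) = √0.000981595 = 0.031330.
z = (p̂ − p₀)/SE = (0.32515 − 0.20)/0.031330 = 3.995.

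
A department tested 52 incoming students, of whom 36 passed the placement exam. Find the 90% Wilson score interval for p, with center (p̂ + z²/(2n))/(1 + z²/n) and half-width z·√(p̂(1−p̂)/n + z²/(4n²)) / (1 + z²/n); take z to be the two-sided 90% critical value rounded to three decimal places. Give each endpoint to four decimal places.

(0.5797, 0.7859)

Here p̂ = 36/52 = 0.69231 and z = 1.645 (z² = 2.706025).
Denominator 1 + z²/n = 1 + 2.706025/52 = 1.052039.
Center = (0.69231 + 0.026019)/1.052039 = 0.68280.
Radicand: p̂(1−p̂)/n + z²/(4n²) = 0.004096495 + 0.000250187 = 0.004346682.
Half-width = 1.645·√0.004346682/1.052039 = 0.10309.
CI: 0.68280 ± 0.10309 = (0.5797, 0.7859).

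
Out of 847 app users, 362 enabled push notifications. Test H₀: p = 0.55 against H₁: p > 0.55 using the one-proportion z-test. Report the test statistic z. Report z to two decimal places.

z = -7.17

The sample proportion is 362/847 = 0.42739.
Under H₀, SE = √(p₀(1−p₀)/n) = √(0.55·0.45/847) = √0.000292208 = 0.017094.
Test statistic: z = -0.12261/0.017094 = -7.17.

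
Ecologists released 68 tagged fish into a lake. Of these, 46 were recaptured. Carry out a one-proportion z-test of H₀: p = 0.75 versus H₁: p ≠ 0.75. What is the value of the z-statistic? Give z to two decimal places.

z = -1.40

p̂ = 46/68 = 0.67647.
SE₀ = √(0.75·0.25/68) = 0.052511.
z = (p̂ − p₀)/SE = (0.67647 − 0.75)/0.052511 = -1.40.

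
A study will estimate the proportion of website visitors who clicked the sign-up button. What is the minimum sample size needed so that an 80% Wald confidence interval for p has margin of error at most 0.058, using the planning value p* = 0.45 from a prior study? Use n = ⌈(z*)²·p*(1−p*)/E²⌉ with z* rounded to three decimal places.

n = 121

z* = 1.282 at the 80% level.
p*(1−p*) = 0.2475.
Required n before rounding: 1.643524 × 0.2475 / 0.058² = 120.919.
Rounding up, n = 121.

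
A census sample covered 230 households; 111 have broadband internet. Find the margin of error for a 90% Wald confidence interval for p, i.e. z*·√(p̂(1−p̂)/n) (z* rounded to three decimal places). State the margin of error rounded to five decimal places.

The sample proportion is 111/230 = 0.48261.
SE = √(p̂(1−p̂)/n) = √(0.249698/230) = 0.032949.
For 90% confidence, z* = 1.645.
Margin of error = z*·SE = 1.645 × 0.032949 = 0.05420.

ME = 0.05420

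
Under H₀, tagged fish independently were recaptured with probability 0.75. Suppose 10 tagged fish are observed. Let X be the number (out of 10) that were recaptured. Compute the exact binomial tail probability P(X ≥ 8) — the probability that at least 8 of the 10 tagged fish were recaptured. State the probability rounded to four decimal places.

P = 0.5256

X ~ Binomial(n=10, p=0.75).
P(X ≥ 8) = C(10,8)·0.75^8·0.25^2 + C(10,9)·0.75^9·0.25^1 + C(10,10)·0.75^10·0.25^0.
= 0.281568 + 0.187712 + 0.056314 = 0.5256.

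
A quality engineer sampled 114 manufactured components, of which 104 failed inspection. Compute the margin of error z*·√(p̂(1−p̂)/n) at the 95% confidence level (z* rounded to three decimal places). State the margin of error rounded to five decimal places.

ME = 0.05193

With x = 104 successes in n = 114, p̂ = 0.91228.
SE = √(p̂(1−p̂)/n) = √(0.080025/114) = 0.026495.
For 95% confidence, z* = 1.960.
Margin of error = z*·SE = 1.960 × 0.026495 = 0.05193.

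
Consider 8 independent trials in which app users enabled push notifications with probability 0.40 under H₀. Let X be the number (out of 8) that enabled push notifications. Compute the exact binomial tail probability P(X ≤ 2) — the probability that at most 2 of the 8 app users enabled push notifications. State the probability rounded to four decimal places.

X ~ Binomial(n=8, p=0.40).
P(X ≤ 2) = C(8,0)·0.40^0·0.60^8 + C(8,1)·0.40^1·0.60^7 + C(8,2)·0.40^2·0.60^6.
= 0.016796 + 0.089580 + 0.209019 = 0.3154.

P = 0.3154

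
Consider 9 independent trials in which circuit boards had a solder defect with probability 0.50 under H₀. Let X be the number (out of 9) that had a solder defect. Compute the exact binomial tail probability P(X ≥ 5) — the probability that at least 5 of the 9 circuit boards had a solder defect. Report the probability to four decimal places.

X ~ Binomial(n=9, p=0.50).
P(X ≥ 5) = Σ_{j=5}^{9} C(9,j)·0.50^j·0.50^{9−j}.
= 0.246094 + 0.164062 + 0.070312 + 0.017578 + 0.001953 = 0.5000.

P = 0.5000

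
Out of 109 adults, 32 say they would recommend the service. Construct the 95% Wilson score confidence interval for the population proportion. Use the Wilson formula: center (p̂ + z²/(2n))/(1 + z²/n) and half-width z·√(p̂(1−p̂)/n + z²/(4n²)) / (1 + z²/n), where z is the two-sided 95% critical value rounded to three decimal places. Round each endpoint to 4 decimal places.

p̂ = 32/109 = 0.29358; z = 1.960, so z² = 3.841600.
1 + z²/n = 1.035244.
Center = (0.29358 + 0.017622)/1.035244 = 0.30061.
Radicand: p̂(1−p̂)/n + z²/(4n²) = 0.001902660 + 0.000080835 = 0.001983495.
Half-width = z·√(radicand)/denom = 1.960·0.044536/1.035244 = 0.08432.
CI: 0.30061 ± 0.08432 = (0.2163, 0.3849).

(0.2163, 0.3849)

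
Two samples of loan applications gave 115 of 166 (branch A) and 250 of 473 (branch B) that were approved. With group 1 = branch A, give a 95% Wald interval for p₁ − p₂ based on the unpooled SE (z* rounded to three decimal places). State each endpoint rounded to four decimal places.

(0.0809, 0.2476)

p̂₁ = 115/166 = 0.69277, p̂₂ = 250/473 = 0.52854; p̂₁ − p̂₂ = 0.16423.
Unpooled SE = √(p̂₁(1−p̂₁)/n₁ + p̂₂(1−p̂₂)/n₂) = √(0.001282165 + 0.000526819) = 0.042532.
The 95% critical value is z* = 1.960. Margin = 1.960·0.042532 = 0.08336.
So the interval runs from 0.0809 to 0.2476.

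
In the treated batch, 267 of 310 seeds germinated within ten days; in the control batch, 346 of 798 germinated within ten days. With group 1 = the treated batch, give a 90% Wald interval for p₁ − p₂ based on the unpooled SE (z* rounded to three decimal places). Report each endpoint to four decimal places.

(0.3844, 0.4710)

p̂₁ = 267/310 = 0.86129, p̂₂ = 346/798 = 0.43358; p̂₁ − p̂₂ = 0.42771.
Unpooled SE = √(p̂₁(1−p̂₁)/n₁ + p̂₂(1−p̂₂)/n₂) = √(0.000385385 + 0.000307756) = 0.026328.
For 90% confidence, z* = 1.645. Margin = 1.645·0.026328 = 0.04331.
So the interval runs from 0.3844 to 0.4710.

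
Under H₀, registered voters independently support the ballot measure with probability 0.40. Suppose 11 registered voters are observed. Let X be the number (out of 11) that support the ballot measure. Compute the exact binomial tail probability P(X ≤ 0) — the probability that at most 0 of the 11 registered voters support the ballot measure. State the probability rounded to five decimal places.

P = 0.00363

X is binomial with n = 11 and p = 0.40.
P(X ≤ 0) = C(11,0)·0.40^0·0.60^11.
= 0.003628 = 0.00363.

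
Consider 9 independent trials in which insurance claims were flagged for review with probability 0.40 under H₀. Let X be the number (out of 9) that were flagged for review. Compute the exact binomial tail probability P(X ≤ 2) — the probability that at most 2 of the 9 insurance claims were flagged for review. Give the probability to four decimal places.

X is binomial with n = 9 and p = 0.40.
P(X ≤ 2) = C(9,0)·0.40^0·0.60^9 + C(9,1)·0.40^1·0.60^8 + C(9,2)·0.40^2·0.60^7.
= 0.010078 + 0.060466 + 0.161243 = 0.2318.

P = 0.2318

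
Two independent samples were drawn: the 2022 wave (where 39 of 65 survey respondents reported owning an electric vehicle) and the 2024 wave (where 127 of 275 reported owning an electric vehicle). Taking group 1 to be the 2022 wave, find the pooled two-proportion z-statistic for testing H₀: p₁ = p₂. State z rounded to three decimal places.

p̂₁ = 39/65 = 0.60000, p̂₂ = 127/275 = 0.46182.
Pooled p̂ = (39+127)/(65+275) = 166/340 = 0.48824.
SE = √[p̂(1−p̂)(1/n₁+1/n₂)] = √[0.48824·0.51176·(1/65+1/275)] ≈ 0.068939.
z = 0.13818/0.068939 = 2.004.

z = 2.004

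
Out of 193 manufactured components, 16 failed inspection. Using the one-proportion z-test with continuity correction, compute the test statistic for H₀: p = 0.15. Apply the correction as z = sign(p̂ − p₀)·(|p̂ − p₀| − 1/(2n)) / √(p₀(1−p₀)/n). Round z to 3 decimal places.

z = -2.510

The sample proportion is 16/193 = 0.08290. p̂ − p₀ = -0.067098.
1/(2n) = 0.002591.
Corrected numerator: |-0.067098| − 0.002591 = 0.064507.
SE₀ = √(0.15·0.85/193) = 0.025703.
z = (−)0.064507/0.025703 = -2.510.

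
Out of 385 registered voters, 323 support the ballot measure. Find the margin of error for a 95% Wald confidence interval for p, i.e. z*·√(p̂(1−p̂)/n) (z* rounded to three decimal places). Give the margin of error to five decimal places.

ME = 0.03672

With x = 323 successes in n = 385, p̂ = 0.83896.
SE(p̂) = √(0.83896·0.16104/385) = 0.018733.
For 95% confidence, z* = 1.960.
Margin of error = z*·SE = 1.960 × 0.018733 = 0.03672.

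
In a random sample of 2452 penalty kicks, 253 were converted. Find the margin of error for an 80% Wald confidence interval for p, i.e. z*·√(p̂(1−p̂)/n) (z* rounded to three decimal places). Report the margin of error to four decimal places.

ME = 0.0079

Sample proportion p̂ = 253/2452 = 0.10318.
SE(p̂) = √(0.10318·0.89682/2452) = 0.006143.
The 80% critical value is z* = 1.282.
Margin of error = z*·SE = 1.282 × 0.006143 = 0.0079.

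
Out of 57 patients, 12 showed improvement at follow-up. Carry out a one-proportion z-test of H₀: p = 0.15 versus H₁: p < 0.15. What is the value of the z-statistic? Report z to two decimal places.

z = 1.28

With x = 12 successes in n = 57, p̂ = 0.21053.
Null standard error: √(0.15·0.85/57) = √0.002236842 = 0.047295.
z = (p̂ − p₀)/SE = (0.21053 − 0.15)/0.047295 = 1.28.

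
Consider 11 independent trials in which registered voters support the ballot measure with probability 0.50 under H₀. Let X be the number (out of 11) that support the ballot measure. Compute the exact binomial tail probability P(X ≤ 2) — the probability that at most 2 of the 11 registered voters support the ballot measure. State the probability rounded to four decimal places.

X is binomial with n = 11 and p = 0.50.
P(X ≤ 2) = C(11,0)·0.50^0·0.50^11 + C(11,1)·0.50^1·0.50^10 + C(11,2)·0.50^2·0.50^9.
= 0.000488 + 0.005371 + 0.026855 = 0.0327.

P = 0.0327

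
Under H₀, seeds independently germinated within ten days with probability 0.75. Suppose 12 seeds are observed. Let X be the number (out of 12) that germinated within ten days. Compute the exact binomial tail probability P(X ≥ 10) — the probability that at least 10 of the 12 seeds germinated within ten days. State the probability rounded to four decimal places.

P = 0.3907

X is binomial with n = 12 and p = 0.75.
P(X ≥ 10) = C(12,10)·0.75^10·0.25^2 + C(12,11)·0.75^11·0.25^1 + C(12,12)·0.75^12·0.25^0.
= 0.232293 + 0.126705 + 0.031676 = 0.3907.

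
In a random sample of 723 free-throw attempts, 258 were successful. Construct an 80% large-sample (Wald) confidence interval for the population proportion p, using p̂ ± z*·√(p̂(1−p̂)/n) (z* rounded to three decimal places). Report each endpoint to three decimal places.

The sample proportion is 258/723 = 0.35685.
SE(p̂) = √(0.35685·0.64315/723) = 0.017817.
For 80% confidence, z* = 1.282.
Margin of error: 1.282 × 0.017817 = 0.02284.
CI: 0.35685 ± 0.02284 = (0.334, 0.380).

(0.334, 0.380)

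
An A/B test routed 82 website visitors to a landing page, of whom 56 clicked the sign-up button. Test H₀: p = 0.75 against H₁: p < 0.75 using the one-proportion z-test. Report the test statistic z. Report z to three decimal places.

Sample proportion p̂ = 56/82 = 0.68293.
SE₀ = √(0.75·0.25/82) = 0.047818.
z = (0.68293 − 0.75)/0.047818 = -0.06707/0.047818 = -1.403.

z = -1.403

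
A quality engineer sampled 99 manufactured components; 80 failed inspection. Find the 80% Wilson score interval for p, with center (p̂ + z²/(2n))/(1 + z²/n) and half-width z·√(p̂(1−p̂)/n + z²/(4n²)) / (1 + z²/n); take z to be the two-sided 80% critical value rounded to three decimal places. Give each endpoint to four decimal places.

p̂ = 80/99 = 0.80808; z = 1.282, so z² = 1.643524.
1 + z²/n = 1.016601.
Adjusted center: (0.80808 + z²/(2n))/1.016601 = 0.80305.
Radicand: p̂(1−p̂)/n + z²/(4n²) = 0.001566527 + 0.000041922 = 0.001608449.
Half-width = z·√(radicand)/denom = 1.282·0.040105/1.016601 = 0.05058.
So the interval runs from 0.7525 to 0.8536.

(0.7525, 0.8536)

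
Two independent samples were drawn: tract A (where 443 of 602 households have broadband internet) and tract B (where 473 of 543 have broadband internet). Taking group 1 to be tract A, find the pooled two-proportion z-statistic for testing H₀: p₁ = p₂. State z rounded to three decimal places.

z = -5.711

p̂₁ = 443/602 = 0.73588, p̂₂ = 473/543 = 0.87109.
Pooling: p̂ = 916/1145 = 0.80000.
SE = √[p̂(1−p̂)(1/n₁+1/n₂)] = √[0.80000·0.20000·(1/602+1/543)] ≈ 0.023674.
z = (p̂₁ − p̂₂)/SE = (0.73588 − 0.87109)/0.023674 = -0.13521/0.023674 = -5.711.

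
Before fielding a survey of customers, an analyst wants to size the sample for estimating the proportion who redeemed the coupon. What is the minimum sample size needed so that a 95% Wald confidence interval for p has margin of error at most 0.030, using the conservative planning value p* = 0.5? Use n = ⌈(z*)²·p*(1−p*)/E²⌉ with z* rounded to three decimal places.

n = 1068

The 95% critical value is z* = 1.960.
p*(1−p*) = 0.50·0.50 = 0.2500.
Required n before rounding: 3.841600 × 0.2500 / 0.030² = 1067.111.
Rounding up, n = 1068.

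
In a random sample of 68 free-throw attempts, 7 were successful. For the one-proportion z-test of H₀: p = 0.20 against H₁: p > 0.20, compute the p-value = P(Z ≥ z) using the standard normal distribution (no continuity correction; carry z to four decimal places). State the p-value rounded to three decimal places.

p-value = 0.977

Sample proportion p̂ = 7/68 = 0.10294.
Under H₀, SE = √(p₀(1−p₀)/n) = √(0.20·0.80/68) = √0.002352941 = 0.048507.
Test statistic (full precision, shown to 4 dp): z = (7/68 − 0.20)/SE₀ ≈ -2.0009.
From the standard normal, P(Z ≥ z) = 0.977.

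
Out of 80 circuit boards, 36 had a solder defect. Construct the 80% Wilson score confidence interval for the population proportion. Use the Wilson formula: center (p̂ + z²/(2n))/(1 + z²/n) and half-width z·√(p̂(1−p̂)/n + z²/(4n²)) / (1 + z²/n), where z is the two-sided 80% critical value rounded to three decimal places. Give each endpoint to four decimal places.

(0.3804, 0.5216)

Here p̂ = 36/80 = 0.45000 and z = 1.282 (z² = 1.643524).
1 + z²/n = 1.020544.
Center = (0.45000 + 0.010272)/1.020544 = 0.45101.
Radicand: p̂(1−p̂)/n + z²/(4n²) = 0.003093750 + 0.000064200 = 0.003157950.
Half-width = z·√(radicand)/denom = 1.282·0.056196/1.020544 = 0.07059.
Interval: 0.45101 ± 0.07059 → (0.3804, 0.5216).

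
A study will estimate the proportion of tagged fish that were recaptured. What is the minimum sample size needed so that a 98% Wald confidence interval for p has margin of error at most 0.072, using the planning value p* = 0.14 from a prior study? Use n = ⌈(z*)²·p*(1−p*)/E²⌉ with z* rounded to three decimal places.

The 98% critical value is z* = 2.326.
p*(1−p*) = 0.14·0.86 = 0.1204.
(z*)²·p*(1−p*)/E² = 5.410276·0.1204/0.005184 = 125.655.
⌈125.655⌉ = 126.

n = 126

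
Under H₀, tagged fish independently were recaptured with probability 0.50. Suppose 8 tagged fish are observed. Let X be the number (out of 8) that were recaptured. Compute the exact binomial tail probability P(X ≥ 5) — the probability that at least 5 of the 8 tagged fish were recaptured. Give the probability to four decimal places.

X ~ Binomial(n=8, p=0.50).
P(X ≥ 5) = C(8,5)·0.50^5·0.50^3 + C(8,6)·0.50^6·0.50^2 + C(8,7)·0.50^7·0.50^1 + C(8,8)·0.50^8·0.50^0.
= 0.218750 + 0.109375 + 0.031250 + 0.003906 = 0.3633.

P = 0.3633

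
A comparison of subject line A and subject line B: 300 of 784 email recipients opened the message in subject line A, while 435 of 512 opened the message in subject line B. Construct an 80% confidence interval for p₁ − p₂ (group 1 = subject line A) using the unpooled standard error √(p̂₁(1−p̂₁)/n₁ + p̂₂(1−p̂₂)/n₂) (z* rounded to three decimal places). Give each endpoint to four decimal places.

(-0.4970, -0.4369)

p̂₁ = 300/784 = 0.38265, p̂₂ = 435/512 = 0.84961; p̂₁ − p̂₂ = -0.46696.
SE = √(0.000301313 + 0.000249557) = √0.000550870 = 0.023471.
z* = 1.282 at the 80% level. Margin = 1.282·0.023471 = 0.03009.
CI: -0.46696 ± 0.03009 = (-0.4970, -0.4369).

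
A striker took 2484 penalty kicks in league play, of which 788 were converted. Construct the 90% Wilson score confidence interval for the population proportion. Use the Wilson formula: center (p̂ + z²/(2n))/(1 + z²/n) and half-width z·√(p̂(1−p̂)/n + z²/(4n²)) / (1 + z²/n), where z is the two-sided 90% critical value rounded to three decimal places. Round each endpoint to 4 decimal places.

Here p̂ = 788/2484 = 0.31723 and z = 1.645 (z² = 2.706025).
Denominator 1 + z²/n = 1 + 2.706025/2484 = 1.001089.
Center = (0.31723 + 0.000545)/1.001089 = 0.31743.
Radicand: p̂(1−p̂)/n + z²/(4n²) = 0.000087196 + 0.000000110 = 0.000087306.
Half-width = 1.645·√0.000087306/1.001089 = 0.01535.
CI: 0.31743 ± 0.01535 = (0.3021, 0.3328).

(0.3021, 0.3328)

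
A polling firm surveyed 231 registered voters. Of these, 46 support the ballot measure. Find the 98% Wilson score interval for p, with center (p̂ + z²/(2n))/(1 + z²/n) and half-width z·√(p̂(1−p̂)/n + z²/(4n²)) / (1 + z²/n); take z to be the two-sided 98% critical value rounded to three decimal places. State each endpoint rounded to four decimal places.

p̂ = 46/231 = 0.19913; z = 2.326, so z² = 5.410276.
Denominator 1 + z²/n = 1 + 5.410276/231 = 1.023421.
Center = (0.19913 + 0.011711)/1.023421 = 0.20602.
Radicand: p̂(1−p̂)/n + z²/(4n²) = 0.000690389 + 0.000025348 = 0.000715737.
Half-width = 2.326·√0.000715737/1.023421 = 0.06080.
CI: 0.20602 ± 0.06080 = (0.1452, 0.2668).

(0.1452, 0.2668)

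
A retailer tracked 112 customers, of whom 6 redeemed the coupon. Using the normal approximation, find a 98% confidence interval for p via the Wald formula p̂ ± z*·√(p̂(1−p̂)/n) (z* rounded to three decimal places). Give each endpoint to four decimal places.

(0.0041, 0.1031)

With x = 6 successes in n = 112, p̂ = 0.05357.
SE(p̂) = √(0.05357·0.94643/112) = 0.021277.
For 98% confidence, z* = 2.326.
Margin = 2.326·0.021277 = 0.04949.
Interval: 0.05357 ± 0.04949 → (0.0041, 0.1031).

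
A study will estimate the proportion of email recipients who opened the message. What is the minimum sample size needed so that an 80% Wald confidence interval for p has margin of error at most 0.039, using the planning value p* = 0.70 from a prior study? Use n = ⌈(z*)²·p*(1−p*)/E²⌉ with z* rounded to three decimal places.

n = 227

z* = 1.282 at the 80% level.
p*(1−p*) = 0.2100.
(z*)²·p*(1−p*)/E² = 1.643524·0.2100/0.001521 = 226.917.
⌈226.917⌉ = 227.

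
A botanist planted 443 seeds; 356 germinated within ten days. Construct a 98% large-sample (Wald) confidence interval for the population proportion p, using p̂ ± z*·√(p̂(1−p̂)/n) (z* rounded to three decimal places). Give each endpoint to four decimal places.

(0.7597, 0.8475)

Sample proportion p̂ = 356/443 = 0.80361.
SE(p̂) = √(0.80361·0.19639/443) = 0.018875.
The 98% critical value is z* = 2.326.
Margin of error: 2.326 × 0.018875 = 0.04390.
CI: 0.80361 ± 0.04390 = (0.7597, 0.8475).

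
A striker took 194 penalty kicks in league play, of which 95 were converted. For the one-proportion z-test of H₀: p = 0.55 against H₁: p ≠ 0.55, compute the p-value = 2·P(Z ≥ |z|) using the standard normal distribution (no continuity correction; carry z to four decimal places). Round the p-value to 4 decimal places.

p-value = 0.0913

p̂ = 95/194 = 0.48969.
Null standard error: √(0.55·0.45/194) = √0.001275773 = 0.035718.
z = (p̂ − p₀)/SE = (95/194 − 0.55)/0.035718 ≈ -1.6885.
p-value = 2·P(Z ≥ |z|) with z = -1.6885 → 0.0913.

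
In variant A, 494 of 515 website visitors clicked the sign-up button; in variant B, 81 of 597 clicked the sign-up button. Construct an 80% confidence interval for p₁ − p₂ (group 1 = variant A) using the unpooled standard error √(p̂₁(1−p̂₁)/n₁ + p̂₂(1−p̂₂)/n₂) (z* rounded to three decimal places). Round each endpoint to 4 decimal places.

(0.8024, 0.8447)

p̂₁ = 494/515 = 0.95922, p̂₂ = 81/597 = 0.13568; p̂₁ − p̂₂ = 0.82354.
Unpooled SE = √(p̂₁(1−p̂₁)/n₁ + p̂₂(1−p̂₂)/n₂) = √(0.000075949 + 0.000196432) = 0.016504.
z* = 1.282 at the 80% level. Margin of error = 0.02116.
Interval: 0.82354 ± 0.02116 → (0.8024, 0.8447).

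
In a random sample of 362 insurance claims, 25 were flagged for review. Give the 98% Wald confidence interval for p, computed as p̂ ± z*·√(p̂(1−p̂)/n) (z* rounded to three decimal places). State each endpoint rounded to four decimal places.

(0.0381, 0.1001)

With x = 25 successes in n = 362, p̂ = 0.06906.
Standard error of p̂: √(0.064291/362) = √0.000177601 = 0.013327.
The 98% critical value is z* = 2.326.
Margin of error: 2.326 × 0.013327 = 0.03100.
Interval: 0.06906 ± 0.03100 → (0.0381, 0.1001).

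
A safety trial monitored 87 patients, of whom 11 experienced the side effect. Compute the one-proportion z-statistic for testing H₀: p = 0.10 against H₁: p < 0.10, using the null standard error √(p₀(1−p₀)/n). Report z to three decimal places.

z = 0.822

p̂ = 11/87 = 0.12644.
Null standard error: √(0.10·0.90/87) = √0.001034483 = 0.032163.
z = (p̂ − p₀)/SE = (0.12644 − 0.10)/0.032163 = 0.822.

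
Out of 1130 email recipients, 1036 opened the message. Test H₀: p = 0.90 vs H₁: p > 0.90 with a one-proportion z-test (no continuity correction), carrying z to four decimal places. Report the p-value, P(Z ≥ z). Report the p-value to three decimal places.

Sample proportion p̂ = 1036/1130 = 0.91681.
Under H₀, SE = √(p₀(1−p₀)/n) = √(0.90·0.10/1130) = √0.000079646 = 0.008924.
Test statistic (full precision, shown to 4 dp): z = (1036/1130 − 0.90)/SE₀ ≈ 1.8841.
p-value = P(Z ≥ z) with z = 1.8841 → 0.030.

p-value = 0.030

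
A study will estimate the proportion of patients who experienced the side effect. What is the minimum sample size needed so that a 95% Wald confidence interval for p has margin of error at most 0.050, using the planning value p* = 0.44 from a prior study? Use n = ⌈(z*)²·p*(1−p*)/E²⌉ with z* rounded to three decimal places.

n = 379

For 95% confidence, z* = 1.960.
p*(1−p*) = 0.2464.
Required n before rounding: 3.841600 × 0.2464 / 0.050² = 378.628.
Rounding up, n = 379.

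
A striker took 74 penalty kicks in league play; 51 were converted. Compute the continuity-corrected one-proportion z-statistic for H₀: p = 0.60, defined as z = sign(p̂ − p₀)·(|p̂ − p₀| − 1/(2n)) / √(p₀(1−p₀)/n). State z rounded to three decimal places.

The sample proportion is 51/74 = 0.68919. p̂ − p₀ = 0.089189.
Continuity correction 1/(2n) = 1/148 = 0.006757.
Corrected numerator: |0.089189| − 0.006757 = 0.082432.
SE₀ = √(0.60·0.40/74) = 0.056949.
z = (+)0.082432/0.056949 = 1.447.

z = 1.447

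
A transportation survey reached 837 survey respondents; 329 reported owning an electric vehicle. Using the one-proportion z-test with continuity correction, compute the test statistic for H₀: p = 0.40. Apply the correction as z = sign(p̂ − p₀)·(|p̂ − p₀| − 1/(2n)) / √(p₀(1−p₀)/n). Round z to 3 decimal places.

z = -0.374

p̂ = 329/837 = 0.39307. p̂ − p₀ = -0.006930.
1/(2n) = 0.000597.
Corrected numerator: |-0.006930| − 0.000597 = 0.006333.
SE₀ = √(0.40·0.60/837) = 0.016933.
z = (−)0.006333/0.016933 = -0.374.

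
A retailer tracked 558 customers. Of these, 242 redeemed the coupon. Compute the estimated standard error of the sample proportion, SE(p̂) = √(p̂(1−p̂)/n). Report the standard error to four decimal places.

SE = 0.0210

p̂ = 242/558 = 0.43369.
p̂(1−p̂) = 0.245603.
SE = √(0.245603/558) = √0.000440149 = 0.0210.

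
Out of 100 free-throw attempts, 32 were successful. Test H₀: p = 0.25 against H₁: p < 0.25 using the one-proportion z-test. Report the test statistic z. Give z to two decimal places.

z = 1.62

The sample proportion is 32/100 = 0.32000.
Under H₀, SE = √(p₀(1−p₀)/n) = √(0.25·0.75/100) = √0.001875000 = 0.043301.
z = (0.32000 − 0.25)/0.043301 = 0.07000/0.043301 = 1.62.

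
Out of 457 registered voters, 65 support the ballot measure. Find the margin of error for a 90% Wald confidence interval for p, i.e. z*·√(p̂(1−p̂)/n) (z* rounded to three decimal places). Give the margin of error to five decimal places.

With x = 65 successes in n = 457, p̂ = 0.14223.
SE = √(p̂(1−p̂)/n) = √(0.122002/457) = 0.016339.
The 90% critical value is z* = 1.645.
So ME = 0.02688.

ME = 0.02688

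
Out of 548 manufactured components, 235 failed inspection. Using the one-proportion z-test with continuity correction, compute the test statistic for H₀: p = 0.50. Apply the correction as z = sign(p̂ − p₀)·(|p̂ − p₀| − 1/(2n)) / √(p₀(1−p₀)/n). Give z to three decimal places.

z = -3.289

The sample proportion is 235/548 = 0.42883. p̂ − p₀ = -0.071168.
1/(2n) = 0.000912.
Corrected numerator: |-0.071168| − 0.000912 = 0.070256.
Under H₀, SE = √(p₀(1−p₀)/n) = √(0.50·0.50/548) = √0.000456204 = 0.021359.
z = (−)0.070256/0.021359 = -3.289.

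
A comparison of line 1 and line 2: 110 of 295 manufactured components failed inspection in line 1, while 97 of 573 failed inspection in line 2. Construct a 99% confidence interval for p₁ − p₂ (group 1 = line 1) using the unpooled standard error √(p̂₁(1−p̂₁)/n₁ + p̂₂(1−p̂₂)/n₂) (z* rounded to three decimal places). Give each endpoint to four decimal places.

(0.1206, 0.2866)

p̂₁ = 110/295 = 0.37288, p̂₂ = 97/573 = 0.16928; p̂₁ − p̂₂ = 0.20360.
SE = √(0.000792681 + 0.000245423) = √0.001038104 = 0.032220.
z* = 2.576 at the 99% level. Margin = 2.576·0.032220 = 0.08300.
CI: 0.20360 ± 0.08300 = (0.1206, 0.2866).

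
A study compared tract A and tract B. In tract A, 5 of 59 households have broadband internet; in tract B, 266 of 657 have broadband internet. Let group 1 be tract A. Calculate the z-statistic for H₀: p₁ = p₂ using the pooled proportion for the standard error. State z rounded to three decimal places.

z = -4.856

Sample proportions: p̂₁ = 5/59 = 0.08475 and p̂₂ = 266/657 = 0.40487.
Pooled p̂ = (5+266)/(59+657) = 271/716 = 0.37849.
Pooled SE = √[0.2352357·0.01847122] ≈ 0.065917.
z = -0.32012/0.065917 = -4.856.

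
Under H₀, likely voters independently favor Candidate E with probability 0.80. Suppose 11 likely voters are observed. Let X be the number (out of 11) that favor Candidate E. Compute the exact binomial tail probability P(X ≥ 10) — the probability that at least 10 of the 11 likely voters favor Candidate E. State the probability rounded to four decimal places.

P = 0.3221

X is binomial with n = 11 and p = 0.80.
P(X ≥ 10) = C(11,10)·0.80^10·0.20^1 + C(11,11)·0.80^11·0.20^0.
= 0.236223 + 0.085899 = 0.3221.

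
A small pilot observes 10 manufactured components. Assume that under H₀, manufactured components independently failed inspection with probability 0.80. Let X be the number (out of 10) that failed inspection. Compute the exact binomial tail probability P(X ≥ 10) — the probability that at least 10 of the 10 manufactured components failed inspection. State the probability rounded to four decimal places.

X ~ Binomial(n=10, p=0.80).
P(X ≥ 10) = C(10,10)·0.80^10·0.20^0.
= 0.107374 = 0.1074.

P = 0.1074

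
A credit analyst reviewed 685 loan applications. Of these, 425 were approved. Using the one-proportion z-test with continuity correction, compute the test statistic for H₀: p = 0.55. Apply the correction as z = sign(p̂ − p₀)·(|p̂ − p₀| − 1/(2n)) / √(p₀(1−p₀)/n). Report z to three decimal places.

z = 3.667

Sample proportion p̂ = 425/685 = 0.62044. p̂ − p₀ = 0.070438.
1/(2n) = 0.000730.
Corrected numerator: |0.070438| − 0.000730 = 0.069708.
SE₀ = √(0.55·0.45/685) = 0.019008.
z = +0.069708/0.019008 = 3.667.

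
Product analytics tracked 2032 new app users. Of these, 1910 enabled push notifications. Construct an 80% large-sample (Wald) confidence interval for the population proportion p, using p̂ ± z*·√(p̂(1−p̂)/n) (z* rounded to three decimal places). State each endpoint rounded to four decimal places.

With x = 1910 successes in n = 2032, p̂ = 0.93996.
Standard error of p̂: √(0.056435/2032) = √0.000027773 = 0.005270.
For 80% confidence, z* = 1.282.
Margin = 1.282·0.005270 = 0.00676.
CI: 0.93996 ± 0.00676 = (0.9332, 0.9467).

(0.9332, 0.9467)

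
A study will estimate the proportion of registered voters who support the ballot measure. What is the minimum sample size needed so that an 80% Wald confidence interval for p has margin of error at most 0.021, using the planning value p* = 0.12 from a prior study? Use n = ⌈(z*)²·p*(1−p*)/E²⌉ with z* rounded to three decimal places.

n = 394

For 80% confidence, z* = 1.282.
p*(1−p*) = 0.12·0.88 = 0.1056.
(z*)²·p*(1−p*)/E² = 1.643524·0.1056/0.000441 = 393.551.
Rounding up, n = 394.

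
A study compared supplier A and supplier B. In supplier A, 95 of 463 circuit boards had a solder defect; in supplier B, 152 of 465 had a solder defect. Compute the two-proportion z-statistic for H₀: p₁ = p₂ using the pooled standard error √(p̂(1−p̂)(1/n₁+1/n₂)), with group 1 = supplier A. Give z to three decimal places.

Sample proportions: p̂₁ = 95/463 = 0.20518 and p̂₂ = 152/465 = 0.32688.
Pooling: p̂ = 247/928 = 0.26616.
Pooled SE = √[0.1953206·0.00431036] ≈ 0.029016.
z = -0.12170/0.029016 = -4.194.

z = -4.194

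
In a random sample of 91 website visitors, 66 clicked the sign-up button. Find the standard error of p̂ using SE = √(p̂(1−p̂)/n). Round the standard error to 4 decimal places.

SE = 0.0468

With x = 66 successes in n = 91, p̂ = 0.72527.
p̂(1−p̂) = 0.72527·0.27473 = 0.199253.
Dividing by n and taking the root: √0.002189593 = 0.0468.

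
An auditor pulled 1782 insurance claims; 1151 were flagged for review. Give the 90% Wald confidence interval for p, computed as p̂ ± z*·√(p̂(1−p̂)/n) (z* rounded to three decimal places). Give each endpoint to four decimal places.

(0.6273, 0.6645)

p̂ = 1151/1782 = 0.64590.
SE(p̂) = √(0.64590·0.35410/1782) = 0.011329.
z* = 1.645 at the 90% level.
Margin of error: 1.645 × 0.011329 = 0.01864.
CI: 0.64590 ± 0.01864 = (0.6273, 0.6645).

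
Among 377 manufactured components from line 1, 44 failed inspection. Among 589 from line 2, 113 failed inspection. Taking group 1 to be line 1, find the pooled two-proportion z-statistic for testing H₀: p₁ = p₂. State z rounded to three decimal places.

z = -3.088

Sample proportions: p̂₁ = 44/377 = 0.11671 and p̂₂ = 113/589 = 0.19185.
Pooling: p̂ = 157/966 = 0.16253.
Pooled SE = √[0.1361112·0.00435031] ≈ 0.024334.
z = -0.07514/0.024334 = -3.088.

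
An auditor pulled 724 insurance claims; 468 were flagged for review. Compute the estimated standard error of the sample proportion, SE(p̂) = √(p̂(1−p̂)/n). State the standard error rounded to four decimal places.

Sample proportion p̂ = 468/724 = 0.64641.
p̂(1−p̂) = 0.64641·0.35359 = 0.228564.
SE = √(0.228564/724) = √0.000315696 = 0.0178.

SE = 0.0178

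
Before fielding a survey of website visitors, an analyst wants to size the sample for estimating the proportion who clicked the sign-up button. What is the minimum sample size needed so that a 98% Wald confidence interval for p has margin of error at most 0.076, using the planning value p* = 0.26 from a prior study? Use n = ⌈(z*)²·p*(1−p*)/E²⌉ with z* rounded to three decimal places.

For 98% confidence, z* = 2.326.
p*(1−p*) = 0.1924.
(z*)²·p*(1−p*)/E² = 5.410276·0.1924/0.005776 = 180.218.
⌈180.218⌉ = 181.

n = 181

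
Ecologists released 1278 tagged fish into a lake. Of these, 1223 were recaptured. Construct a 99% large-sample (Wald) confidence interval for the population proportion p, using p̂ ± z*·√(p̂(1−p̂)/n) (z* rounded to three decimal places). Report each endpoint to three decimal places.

(0.942, 0.972)

Sample proportion p̂ = 1223/1278 = 0.95696.
SE = √(p̂(1−p̂)/n) = √(0.041184/1278) = 0.005677.
The 99% critical value is z* = 2.576.
Margin of error: 2.576 × 0.005677 = 0.01462.
Interval: 0.95696 ± 0.01462 → (0.942, 0.972).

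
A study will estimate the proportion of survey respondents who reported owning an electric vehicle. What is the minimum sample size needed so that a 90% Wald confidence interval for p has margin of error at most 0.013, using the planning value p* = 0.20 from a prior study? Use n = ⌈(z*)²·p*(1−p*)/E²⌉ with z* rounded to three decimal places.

n = 2562

z* = 1.645 at the 90% level.
p*(1−p*) = 0.1600.
Required n before rounding: 2.706025 × 0.1600 / 0.013² = 2561.917.
⌈2561.917⌉ = 2562.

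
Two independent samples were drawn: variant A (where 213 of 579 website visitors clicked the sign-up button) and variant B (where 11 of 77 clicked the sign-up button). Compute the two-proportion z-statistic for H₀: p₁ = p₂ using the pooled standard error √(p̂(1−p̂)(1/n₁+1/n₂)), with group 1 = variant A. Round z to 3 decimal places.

z = 3.912

p̂₁ = 213/579 = 0.36788, p̂₂ = 11/77 = 0.14286.
Pooling: p̂ = 224/656 = 0.34146.
Pooled SE = √[0.2248662·0.01471413] ≈ 0.057521.
z = (p̂₁ − p̂₂)/SE = (0.36788 − 0.14286)/0.057521 = 0.22502/0.057521 = 3.912.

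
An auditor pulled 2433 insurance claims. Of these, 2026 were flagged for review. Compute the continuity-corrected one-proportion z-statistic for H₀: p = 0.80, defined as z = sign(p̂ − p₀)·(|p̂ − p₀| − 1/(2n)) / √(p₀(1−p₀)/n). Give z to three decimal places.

z = 4.009

With x = 2026 successes in n = 2433, p̂ = 0.83272. p̂ − p₀ = 0.032717.
1/(2n) = 0.000206.
Corrected numerator: |0.032717| − 0.000206 = 0.032511.
SE₀ = √(0.80·0.20/2433) = 0.008109.
z = +0.032511/0.008109 = 4.009.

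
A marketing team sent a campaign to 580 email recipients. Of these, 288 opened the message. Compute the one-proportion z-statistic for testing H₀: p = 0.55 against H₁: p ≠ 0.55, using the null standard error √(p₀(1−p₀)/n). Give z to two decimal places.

p̂ = 288/580 = 0.49655.
Under H₀, SE = √(p₀(1−p₀)/n) = √(0.55·0.45/580) = √0.000426724 = 0.020657.
Test statistic: z = -0.05345/0.020657 = -2.59.

z = -2.59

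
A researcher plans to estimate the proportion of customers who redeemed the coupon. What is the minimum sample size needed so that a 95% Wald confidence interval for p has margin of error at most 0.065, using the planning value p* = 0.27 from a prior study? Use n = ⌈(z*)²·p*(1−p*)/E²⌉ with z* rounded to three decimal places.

n = 180

The 95% critical value is z* = 1.960.
p*(1−p*) = 0.27·0.73 = 0.1971.
(z*)²·p*(1−p*)/E² = 3.841600·0.1971/0.004225 = 179.214.
Rounding up, n = 180.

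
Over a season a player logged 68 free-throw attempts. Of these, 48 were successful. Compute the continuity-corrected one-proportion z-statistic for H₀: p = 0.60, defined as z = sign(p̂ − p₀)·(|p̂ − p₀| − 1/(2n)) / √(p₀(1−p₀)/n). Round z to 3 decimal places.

z = 1.658

With x = 48 successes in n = 68, p̂ = 0.70588. p̂ − p₀ = 0.105882.
Continuity correction 1/(2n) = 1/136 = 0.007353.
Corrected numerator: |0.105882| − 0.007353 = 0.098529.
Null standard error: √(0.60·0.40/68) = √0.003529412 = 0.059409.
z = +0.098529/0.059409 = 1.658.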